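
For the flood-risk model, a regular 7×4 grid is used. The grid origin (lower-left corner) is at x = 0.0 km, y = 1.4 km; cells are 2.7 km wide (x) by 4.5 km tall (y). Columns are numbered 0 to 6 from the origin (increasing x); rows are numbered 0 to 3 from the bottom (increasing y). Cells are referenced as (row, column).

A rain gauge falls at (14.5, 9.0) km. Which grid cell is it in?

(1, 5)

Column index: ⌊(14.5 − 0.0) / 2.7⌋ = ⌊5.370⌋ = 5
Row offset from origin: ⌊(9.0 − 1.4) / 4.5⌋ = ⌊1.689⌋ = 1 → row 1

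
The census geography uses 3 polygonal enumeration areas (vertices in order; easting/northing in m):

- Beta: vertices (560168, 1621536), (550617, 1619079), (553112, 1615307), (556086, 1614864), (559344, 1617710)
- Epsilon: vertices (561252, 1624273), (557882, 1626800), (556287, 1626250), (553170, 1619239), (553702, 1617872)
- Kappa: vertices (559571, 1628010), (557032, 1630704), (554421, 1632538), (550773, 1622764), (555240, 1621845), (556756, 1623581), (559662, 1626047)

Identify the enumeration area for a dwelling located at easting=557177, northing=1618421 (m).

Cast a ray rightward from (557177, 1618421). For each polygon, the edges (by vertex number in listed order) whose endpoints lie on opposite sides of northing = 1618421, where each meets that height, and whether that is right or left of the point:
Beta: 2–3 at easting≈551052.2 (left), 5–1 at easting≈559497.1 (right) → 1 crossing.
Epsilon: 4–5 at easting≈553488.3 (left), 5–1 at easting≈554349.5 (left) → 0 crossings.
Kappa: no edge straddles that height → 0 crossings.
Only Beta has an odd count, so the point is inside Beta.

Beta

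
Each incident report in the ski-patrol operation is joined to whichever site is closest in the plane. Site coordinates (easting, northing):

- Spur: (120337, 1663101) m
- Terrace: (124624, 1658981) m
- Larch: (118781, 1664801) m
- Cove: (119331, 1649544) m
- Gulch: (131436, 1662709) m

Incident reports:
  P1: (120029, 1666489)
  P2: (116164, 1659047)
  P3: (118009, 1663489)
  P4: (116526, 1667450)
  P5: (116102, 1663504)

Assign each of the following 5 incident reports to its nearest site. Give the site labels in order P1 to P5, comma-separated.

P1 → Larch (d²=4406848.00)
P2 → Spur (d²=33848845.00)
P3 → Larch (d²=2317328.00)
P4 → Larch (d²=12102226.00)
P5 → Larch (d²=8859250.00)

Larch, Spur, Larch, Larch, Larch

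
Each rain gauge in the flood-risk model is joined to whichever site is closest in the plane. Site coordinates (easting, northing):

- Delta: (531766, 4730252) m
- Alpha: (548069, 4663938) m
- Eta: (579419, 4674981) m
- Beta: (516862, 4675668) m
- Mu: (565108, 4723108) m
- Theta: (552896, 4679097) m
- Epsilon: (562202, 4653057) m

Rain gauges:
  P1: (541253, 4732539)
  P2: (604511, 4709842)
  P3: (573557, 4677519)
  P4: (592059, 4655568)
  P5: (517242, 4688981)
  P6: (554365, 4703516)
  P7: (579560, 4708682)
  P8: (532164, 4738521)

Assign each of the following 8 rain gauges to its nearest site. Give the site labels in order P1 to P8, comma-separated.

Delta, Mu, Eta, Eta, Beta, Mu, Mu, Delta

P1 → Delta (d²=95233538.00)
P2 → Mu (d²=1728583165.00)
P3 → Eta (d²=40804488.00)
P4 → Eta (d²=536634169.00)
P5 → Beta (d²=177380369.00)
P6 → Mu (d²=499258513.00)
P7 → Mu (d²=416969780.00)
P8 → Delta (d²=68534765.00)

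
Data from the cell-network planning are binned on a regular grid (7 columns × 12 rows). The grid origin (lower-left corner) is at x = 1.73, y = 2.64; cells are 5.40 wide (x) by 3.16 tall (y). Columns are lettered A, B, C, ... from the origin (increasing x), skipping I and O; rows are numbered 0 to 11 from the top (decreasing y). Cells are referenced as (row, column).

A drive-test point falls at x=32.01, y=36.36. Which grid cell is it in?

Column index: ⌊(32.01 − 1.73) / 5.40⌋ = ⌊5.607⌋ = 5 → column F
Row offset from origin: ⌊(36.36 − 2.64) / 3.16⌋ = ⌊10.671⌋ = 10 → row 1 (counted from top)

(1, F)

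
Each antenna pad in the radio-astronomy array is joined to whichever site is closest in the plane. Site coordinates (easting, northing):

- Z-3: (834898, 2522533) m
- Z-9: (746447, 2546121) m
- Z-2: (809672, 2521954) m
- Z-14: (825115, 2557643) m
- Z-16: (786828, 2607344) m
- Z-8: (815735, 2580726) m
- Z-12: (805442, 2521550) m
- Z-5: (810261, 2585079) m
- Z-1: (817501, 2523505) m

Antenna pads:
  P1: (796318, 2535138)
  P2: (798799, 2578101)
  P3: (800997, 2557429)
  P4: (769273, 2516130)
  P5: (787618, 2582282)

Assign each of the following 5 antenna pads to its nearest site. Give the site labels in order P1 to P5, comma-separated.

Z-12, Z-5, Z-14, Z-12, Z-5

P1 → Z-12 (d²=267881120.00)
P2 → Z-5 (d²=180069928.00)
P3 → Z-14 (d²=581723720.00)
P4 → Z-12 (d²=1337572961.00)
P5 → Z-5 (d²=520528658.00)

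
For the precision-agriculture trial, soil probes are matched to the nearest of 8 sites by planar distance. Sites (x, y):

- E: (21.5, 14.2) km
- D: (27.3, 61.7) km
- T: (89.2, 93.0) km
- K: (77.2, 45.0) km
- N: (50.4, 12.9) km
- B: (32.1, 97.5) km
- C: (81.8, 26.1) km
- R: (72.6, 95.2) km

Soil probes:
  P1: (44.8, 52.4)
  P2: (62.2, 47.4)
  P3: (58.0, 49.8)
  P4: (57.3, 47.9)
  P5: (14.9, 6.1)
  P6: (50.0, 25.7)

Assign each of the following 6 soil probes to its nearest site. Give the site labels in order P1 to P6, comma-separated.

P1 → D (d²=392.74)
P2 → K (d²=230.76)
P3 → K (d²=391.68)
P4 → K (d²=404.42)
P5 → E (d²=109.17)
P6 → N (d²=164.00)

D, K, K, K, E, N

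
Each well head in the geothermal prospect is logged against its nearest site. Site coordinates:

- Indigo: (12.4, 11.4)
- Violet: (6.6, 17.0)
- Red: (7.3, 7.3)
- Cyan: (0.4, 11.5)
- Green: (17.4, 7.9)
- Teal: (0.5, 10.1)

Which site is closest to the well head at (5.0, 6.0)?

Squared distances to each site:
Indigo: 83.920; Violet: 123.560; Red: 6.980; Cyan: 51.410; Green: 157.370; Teal: 37.060.
Minimum at Red.

Red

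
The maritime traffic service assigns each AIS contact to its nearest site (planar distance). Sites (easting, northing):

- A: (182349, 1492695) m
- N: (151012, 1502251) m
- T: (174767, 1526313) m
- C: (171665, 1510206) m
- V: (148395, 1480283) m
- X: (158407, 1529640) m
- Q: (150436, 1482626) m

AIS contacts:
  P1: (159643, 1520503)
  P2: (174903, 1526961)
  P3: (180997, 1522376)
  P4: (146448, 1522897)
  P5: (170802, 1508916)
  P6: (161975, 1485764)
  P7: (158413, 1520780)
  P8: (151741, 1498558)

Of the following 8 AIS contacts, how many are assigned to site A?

0

P1 → X
P2 → T
P3 → T
P4 → X
P5 → C
P6 → Q
P7 → X
P8 → N
0 of the 8 go to A.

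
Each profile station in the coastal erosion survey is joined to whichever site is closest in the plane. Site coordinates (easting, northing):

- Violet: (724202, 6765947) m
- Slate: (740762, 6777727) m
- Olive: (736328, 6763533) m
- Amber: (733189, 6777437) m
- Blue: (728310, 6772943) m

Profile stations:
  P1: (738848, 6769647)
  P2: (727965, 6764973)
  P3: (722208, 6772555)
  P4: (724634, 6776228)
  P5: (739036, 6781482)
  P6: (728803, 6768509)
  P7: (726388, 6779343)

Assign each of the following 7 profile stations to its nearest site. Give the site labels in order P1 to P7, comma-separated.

P1 → Olive (d²=43731396.00)
P2 → Violet (d²=15108845.00)
P3 → Blue (d²=37384948.00)
P4 → Blue (d²=24304201.00)
P5 → Slate (d²=17079101.00)
P6 → Blue (d²=19903405.00)
P7 → Blue (d²=44654084.00)

Olive, Violet, Blue, Blue, Slate, Blue, Blue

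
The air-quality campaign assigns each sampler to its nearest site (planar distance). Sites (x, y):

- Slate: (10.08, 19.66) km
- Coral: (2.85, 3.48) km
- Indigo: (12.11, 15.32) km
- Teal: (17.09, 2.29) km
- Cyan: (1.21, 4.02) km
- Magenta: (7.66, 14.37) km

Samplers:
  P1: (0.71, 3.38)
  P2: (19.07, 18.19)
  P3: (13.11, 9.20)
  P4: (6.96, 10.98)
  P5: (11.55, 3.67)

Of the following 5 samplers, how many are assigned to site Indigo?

P1 → Cyan
P2 → Indigo
P3 → Indigo
P4 → Magenta
P5 → Teal
2 of the 5 go to Indigo.

2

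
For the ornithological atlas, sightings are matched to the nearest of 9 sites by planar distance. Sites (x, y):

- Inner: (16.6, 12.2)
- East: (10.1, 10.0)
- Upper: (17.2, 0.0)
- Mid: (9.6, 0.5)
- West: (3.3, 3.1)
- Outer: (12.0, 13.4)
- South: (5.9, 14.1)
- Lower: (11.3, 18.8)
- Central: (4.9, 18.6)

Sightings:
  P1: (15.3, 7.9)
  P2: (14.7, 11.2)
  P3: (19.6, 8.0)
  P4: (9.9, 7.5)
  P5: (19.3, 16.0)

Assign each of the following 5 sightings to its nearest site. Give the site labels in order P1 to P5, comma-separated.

Inner, Inner, Inner, East, Inner

P1 → Inner (d²=20.18)
P2 → Inner (d²=4.61)
P3 → Inner (d²=26.64)
P4 → East (d²=6.29)
P5 → Inner (d²=21.73)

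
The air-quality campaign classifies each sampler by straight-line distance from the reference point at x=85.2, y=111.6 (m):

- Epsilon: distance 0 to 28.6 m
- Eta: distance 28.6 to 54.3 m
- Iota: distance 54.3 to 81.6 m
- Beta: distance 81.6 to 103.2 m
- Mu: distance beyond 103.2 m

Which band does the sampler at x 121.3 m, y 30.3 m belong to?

Beta

Distance = √((121.3−85.2)² + (30.3−111.6)²) = √(1303.210 + 6609.690) = 88.954 m.
81.6 ≤ 88.954 < 103.2 → Beta.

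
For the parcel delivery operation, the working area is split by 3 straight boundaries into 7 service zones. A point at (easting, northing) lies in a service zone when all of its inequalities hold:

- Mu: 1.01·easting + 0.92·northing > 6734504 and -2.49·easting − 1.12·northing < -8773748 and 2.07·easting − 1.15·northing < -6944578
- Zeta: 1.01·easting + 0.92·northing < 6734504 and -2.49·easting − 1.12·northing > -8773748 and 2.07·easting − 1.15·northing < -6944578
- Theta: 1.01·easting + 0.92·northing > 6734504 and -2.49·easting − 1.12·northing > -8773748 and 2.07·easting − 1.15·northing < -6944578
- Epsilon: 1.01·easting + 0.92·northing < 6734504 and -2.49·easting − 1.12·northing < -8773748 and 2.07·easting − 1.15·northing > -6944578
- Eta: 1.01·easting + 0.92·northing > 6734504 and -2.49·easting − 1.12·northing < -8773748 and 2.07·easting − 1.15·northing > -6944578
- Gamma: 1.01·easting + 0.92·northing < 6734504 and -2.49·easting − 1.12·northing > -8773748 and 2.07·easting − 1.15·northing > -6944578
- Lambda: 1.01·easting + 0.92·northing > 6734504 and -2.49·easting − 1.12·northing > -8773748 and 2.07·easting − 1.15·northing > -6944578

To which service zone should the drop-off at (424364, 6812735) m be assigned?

Zeta

1.01·424364 + 0.92·6812735 = 6696323.840, which is < 6734504
-2.49·424364 − 1.12·6812735 = -8686929.560, which is > -8773748
2.07·424364 − 1.15·6812735 = -6956211.770, which is < -6944578
This sign pattern matches Zeta.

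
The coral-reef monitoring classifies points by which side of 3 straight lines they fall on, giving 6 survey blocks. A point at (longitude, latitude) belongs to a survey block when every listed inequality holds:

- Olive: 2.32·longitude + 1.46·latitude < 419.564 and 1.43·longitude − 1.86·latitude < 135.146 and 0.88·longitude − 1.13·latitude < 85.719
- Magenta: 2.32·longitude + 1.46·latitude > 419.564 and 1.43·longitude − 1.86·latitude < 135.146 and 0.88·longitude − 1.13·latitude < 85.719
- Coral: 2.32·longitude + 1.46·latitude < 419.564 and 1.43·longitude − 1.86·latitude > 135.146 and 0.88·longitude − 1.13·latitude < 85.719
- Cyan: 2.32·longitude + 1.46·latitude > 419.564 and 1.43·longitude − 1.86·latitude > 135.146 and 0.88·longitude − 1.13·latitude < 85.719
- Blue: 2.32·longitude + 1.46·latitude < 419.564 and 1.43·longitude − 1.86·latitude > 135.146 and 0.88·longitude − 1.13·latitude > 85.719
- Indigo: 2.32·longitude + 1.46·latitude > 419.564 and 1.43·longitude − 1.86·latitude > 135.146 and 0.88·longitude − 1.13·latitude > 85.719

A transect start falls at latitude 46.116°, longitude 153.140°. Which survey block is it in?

Magenta

2.32·153.140 + 1.46·46.116 = 422.614, which is > 419.564
1.43·153.140 − 1.86·46.116 = 133.214, which is < 135.146
0.88·153.140 − 1.13·46.116 = 82.652, which is < 85.719
This sign pattern matches Magenta.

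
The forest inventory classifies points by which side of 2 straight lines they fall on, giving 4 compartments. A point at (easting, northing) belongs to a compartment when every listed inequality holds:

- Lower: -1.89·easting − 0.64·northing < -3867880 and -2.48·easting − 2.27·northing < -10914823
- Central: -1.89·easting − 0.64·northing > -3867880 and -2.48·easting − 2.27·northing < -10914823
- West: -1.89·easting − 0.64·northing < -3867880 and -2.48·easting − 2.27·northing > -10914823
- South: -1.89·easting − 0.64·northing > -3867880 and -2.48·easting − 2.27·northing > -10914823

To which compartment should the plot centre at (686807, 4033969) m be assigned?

-1.89·686807 − 0.64·4033969 = -3879805.390, which is < -3867880
-2.48·686807 − 2.27·4033969 = -10860390.990, which is > -10914823
This sign pattern matches West.

West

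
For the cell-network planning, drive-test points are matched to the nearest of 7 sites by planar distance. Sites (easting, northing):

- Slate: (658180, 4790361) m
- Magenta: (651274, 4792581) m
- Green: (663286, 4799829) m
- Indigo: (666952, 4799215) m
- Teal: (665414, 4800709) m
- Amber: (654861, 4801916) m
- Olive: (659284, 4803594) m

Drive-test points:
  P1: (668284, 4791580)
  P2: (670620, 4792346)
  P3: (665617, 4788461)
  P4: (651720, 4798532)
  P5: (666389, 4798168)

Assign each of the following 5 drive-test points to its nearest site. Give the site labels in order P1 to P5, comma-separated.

Indigo, Indigo, Slate, Amber, Indigo

P1 → Indigo (d²=60067449.00)
P2 → Indigo (d²=60637385.00)
P3 → Slate (d²=58918969.00)
P4 → Amber (d²=21317337.00)
P5 → Indigo (d²=1413178.00)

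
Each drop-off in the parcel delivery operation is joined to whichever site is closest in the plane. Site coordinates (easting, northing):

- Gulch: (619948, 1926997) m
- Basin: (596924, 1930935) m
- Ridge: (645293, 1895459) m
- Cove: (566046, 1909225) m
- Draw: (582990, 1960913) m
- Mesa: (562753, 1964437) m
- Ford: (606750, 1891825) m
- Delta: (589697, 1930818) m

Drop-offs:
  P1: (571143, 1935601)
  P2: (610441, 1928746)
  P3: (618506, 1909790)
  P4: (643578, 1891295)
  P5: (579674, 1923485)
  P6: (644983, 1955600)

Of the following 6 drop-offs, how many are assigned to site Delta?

2

P1 → Delta
P2 → Gulch
P3 → Gulch
P4 → Ridge
P5 → Delta
P6 → Gulch
2 of the 6 go to Delta.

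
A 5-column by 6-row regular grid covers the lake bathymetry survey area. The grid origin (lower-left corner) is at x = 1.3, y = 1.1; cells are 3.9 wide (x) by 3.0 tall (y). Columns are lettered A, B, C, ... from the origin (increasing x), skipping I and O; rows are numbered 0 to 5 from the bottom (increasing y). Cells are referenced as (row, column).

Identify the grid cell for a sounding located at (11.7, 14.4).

Column index: ⌊(11.7 − 1.3) / 3.9⌋ = ⌊2.667⌋ = 2 → column C
Row offset from origin: ⌊(14.4 − 1.1) / 3.0⌋ = ⌊4.433⌋ = 4 → row 4

(4, C)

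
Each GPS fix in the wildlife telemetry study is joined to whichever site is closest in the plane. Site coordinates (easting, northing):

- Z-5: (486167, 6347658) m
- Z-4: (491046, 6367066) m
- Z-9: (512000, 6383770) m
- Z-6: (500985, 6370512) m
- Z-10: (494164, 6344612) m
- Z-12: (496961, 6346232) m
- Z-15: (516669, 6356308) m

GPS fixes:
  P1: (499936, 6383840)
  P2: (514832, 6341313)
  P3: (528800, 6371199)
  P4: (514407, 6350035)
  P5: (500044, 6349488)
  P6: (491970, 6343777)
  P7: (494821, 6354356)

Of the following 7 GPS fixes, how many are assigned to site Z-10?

1

P1 → Z-9
P2 → Z-15
P3 → Z-15
P4 → Z-15
P5 → Z-12
P6 → Z-10
P7 → Z-12
1 of the 7 goes to Z-10.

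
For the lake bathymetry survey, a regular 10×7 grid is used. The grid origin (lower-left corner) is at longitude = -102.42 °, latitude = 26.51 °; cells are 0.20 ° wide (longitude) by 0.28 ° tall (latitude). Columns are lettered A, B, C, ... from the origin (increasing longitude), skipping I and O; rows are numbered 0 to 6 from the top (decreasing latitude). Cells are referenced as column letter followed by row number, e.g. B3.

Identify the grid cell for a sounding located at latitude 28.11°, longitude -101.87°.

C1

Column index: ⌊(-101.87 − -102.42) / 0.20⌋ = ⌊2.750⌋ = 2 → column C
Row offset from origin: ⌊(28.11 − 26.51) / 0.28⌋ = ⌊5.714⌋ = 5 → row 1 (counted from top)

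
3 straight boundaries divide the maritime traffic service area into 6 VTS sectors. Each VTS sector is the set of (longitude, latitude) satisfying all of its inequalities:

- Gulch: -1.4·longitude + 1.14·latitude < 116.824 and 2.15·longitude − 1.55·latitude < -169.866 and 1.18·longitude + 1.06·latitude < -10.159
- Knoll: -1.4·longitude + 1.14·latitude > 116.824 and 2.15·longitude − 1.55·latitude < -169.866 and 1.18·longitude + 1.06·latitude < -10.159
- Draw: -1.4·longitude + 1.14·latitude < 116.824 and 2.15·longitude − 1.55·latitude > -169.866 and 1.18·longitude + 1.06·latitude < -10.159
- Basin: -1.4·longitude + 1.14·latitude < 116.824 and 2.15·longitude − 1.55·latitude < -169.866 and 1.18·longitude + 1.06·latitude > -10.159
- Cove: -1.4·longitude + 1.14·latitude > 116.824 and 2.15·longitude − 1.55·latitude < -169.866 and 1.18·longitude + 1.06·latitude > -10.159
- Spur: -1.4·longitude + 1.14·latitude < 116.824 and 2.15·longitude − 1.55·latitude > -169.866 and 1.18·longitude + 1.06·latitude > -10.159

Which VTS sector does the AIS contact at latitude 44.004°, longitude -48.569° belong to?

-1.4·-48.569 + 1.14·44.004 = 118.161, which is > 116.824
2.15·-48.569 − 1.55·44.004 = -172.630, which is < -169.866
1.18·-48.569 + 1.06·44.004 = -10.667, which is < -10.159
This sign pattern matches Knoll.

Knoll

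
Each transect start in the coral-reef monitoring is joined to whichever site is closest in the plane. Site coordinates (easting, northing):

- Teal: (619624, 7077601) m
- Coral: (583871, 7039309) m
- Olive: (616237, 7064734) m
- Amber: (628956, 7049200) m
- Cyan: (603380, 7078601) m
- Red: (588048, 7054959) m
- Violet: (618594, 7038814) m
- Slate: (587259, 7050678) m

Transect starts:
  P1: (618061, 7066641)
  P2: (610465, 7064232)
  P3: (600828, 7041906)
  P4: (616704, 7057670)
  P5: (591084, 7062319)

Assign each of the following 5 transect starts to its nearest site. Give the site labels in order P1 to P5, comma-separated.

Olive, Olive, Slate, Olive, Red

P1 → Olive (d²=6963625.00)
P2 → Olive (d²=33567988.00)
P3 → Slate (d²=261065745.00)
P4 → Olive (d²=50118185.00)
P5 → Red (d²=63386896.00)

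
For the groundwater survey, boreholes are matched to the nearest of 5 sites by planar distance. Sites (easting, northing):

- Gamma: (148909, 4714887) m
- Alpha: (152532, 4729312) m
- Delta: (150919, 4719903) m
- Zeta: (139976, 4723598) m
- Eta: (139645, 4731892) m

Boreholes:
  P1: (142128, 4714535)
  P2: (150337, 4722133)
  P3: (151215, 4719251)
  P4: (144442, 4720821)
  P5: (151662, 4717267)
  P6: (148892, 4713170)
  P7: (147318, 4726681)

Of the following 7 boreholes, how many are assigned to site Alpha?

1

P1 → Gamma
P2 → Delta
P3 → Delta
P4 → Zeta
P5 → Delta
P6 → Gamma
P7 → Alpha
1 of the 7 goes to Alpha.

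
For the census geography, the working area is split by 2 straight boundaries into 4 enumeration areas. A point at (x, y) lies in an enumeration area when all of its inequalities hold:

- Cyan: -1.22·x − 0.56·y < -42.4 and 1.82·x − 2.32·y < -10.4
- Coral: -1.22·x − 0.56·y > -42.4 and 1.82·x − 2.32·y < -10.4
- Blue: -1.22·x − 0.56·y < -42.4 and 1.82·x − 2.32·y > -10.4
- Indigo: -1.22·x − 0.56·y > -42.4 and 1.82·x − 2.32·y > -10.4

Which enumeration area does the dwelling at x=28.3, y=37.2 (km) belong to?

-1.22·28.3 − 0.56·37.2 = -55.358, which is < -42.4
1.82·28.3 − 2.32·37.2 = -34.798, which is < -10.4
This sign pattern matches Cyan.

Cyan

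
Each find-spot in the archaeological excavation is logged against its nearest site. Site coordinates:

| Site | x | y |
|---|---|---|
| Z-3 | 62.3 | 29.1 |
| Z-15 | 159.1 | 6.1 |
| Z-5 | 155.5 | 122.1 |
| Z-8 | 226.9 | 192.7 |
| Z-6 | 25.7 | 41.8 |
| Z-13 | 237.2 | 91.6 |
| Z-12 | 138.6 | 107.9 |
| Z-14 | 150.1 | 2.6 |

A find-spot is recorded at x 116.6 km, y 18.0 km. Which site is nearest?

Z-14

Squared distances to each site:
Z-3: 3071.700; Z-15: 1947.860; Z-5: 12350.020; Z-8: 42686.180; Z-6: 8829.250; Z-13: 19961.320; Z-12: 8566.010; Z-14: 1359.410.
Minimum at Z-14.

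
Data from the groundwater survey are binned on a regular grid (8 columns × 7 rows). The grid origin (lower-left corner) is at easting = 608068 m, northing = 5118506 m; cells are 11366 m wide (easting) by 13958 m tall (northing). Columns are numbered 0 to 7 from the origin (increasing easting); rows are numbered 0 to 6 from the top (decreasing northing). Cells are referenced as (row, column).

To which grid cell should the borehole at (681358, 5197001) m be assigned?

(1, 6)

Column index: ⌊(681358 − 608068) / 11366⌋ = ⌊6.448⌋ = 6
Row offset from origin: ⌊(5197001 − 5118506) / 13958⌋ = ⌊5.624⌋ = 5 → row 1 (counted from top)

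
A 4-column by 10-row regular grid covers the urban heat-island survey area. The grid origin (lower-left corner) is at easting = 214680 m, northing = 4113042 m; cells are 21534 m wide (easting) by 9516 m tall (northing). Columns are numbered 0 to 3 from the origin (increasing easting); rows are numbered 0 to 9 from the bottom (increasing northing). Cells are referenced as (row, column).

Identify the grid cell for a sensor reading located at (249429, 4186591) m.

Column index: ⌊(249429 − 214680) / 21534⌋ = ⌊1.614⌋ = 1
Row offset from origin: ⌊(4186591 − 4113042) / 9516⌋ = ⌊7.729⌋ = 7 → row 7

(7, 1)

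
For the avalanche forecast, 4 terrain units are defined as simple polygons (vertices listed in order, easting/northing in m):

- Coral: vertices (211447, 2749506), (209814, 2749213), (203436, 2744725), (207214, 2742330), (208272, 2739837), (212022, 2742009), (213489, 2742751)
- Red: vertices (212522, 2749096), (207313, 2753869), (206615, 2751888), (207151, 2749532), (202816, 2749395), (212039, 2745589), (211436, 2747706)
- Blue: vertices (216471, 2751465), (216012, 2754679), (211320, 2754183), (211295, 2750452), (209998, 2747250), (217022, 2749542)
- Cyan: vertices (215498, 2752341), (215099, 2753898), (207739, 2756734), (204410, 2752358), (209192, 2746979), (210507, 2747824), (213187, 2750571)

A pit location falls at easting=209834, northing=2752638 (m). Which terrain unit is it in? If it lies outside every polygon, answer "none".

Cyan

Cast a ray rightward from (209834, 2752638). For each polygon, the edges (by vertex number in listed order) whose endpoints lie on opposite sides of northing = 2752638, where each meets that height, and whether that is right or left of the point:
Coral: no edge straddles that height → 0 crossings.
Red: 1–2 at easting≈208656.4 (left), 2–3 at easting≈206879.3 (left) → 0 crossings.
Blue: 1–2 at easting≈216303.5 (right), 3–4 at easting≈211309.6 (right) → 2 crossings.
Cyan: 1–2 at easting≈215421.9 (right), 3–4 at easting≈204623.0 (left) → 1 crossing.
Only Cyan has an odd count, so the point is inside Cyan.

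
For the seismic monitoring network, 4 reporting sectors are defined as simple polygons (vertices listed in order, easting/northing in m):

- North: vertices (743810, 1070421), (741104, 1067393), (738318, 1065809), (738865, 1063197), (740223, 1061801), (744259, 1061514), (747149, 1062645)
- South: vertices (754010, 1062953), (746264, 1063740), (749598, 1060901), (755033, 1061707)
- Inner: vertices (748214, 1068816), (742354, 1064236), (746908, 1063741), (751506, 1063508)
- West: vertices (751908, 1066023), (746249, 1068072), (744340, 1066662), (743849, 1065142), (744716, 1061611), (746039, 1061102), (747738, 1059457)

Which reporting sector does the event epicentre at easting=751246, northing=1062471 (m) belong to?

Cast a ray rightward from (751246, 1062471). For each polygon, the edges (by vertex number in listed order) whose endpoints lie on opposite sides of northing = 1062471, where each meets that height, and whether that is right or left of the point:
North: 4–5 at easting≈739571.2 (left), 6–7 at easting≈746704.4 (left) → 0 crossings.
South: 2–3 at easting≈747754.3 (left), 4–1 at easting≈754405.7 (right) → 1 crossing.
Inner: no edge straddles that height → 0 crossings.
West: 4–5 at easting≈744504.8 (left), 7–1 at easting≈749652.2 (left) → 0 crossings.
Only South has an odd count, so the point is inside South.

South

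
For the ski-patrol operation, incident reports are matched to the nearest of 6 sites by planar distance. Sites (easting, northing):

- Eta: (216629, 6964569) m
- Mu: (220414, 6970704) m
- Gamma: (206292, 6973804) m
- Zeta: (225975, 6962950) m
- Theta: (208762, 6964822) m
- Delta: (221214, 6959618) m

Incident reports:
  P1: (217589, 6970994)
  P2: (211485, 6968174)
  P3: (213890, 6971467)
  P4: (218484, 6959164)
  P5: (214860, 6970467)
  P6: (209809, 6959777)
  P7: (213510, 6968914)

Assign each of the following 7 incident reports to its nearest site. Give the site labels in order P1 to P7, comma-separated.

P1 → Mu (d²=8064725.00)
P2 → Theta (d²=18650633.00)
P3 → Mu (d²=43144745.00)
P4 → Delta (d²=7659016.00)
P5 → Mu (d²=30903085.00)
P6 → Theta (d²=26548234.00)
P7 → Eta (d²=28607186.00)

Mu, Theta, Mu, Delta, Mu, Theta, Eta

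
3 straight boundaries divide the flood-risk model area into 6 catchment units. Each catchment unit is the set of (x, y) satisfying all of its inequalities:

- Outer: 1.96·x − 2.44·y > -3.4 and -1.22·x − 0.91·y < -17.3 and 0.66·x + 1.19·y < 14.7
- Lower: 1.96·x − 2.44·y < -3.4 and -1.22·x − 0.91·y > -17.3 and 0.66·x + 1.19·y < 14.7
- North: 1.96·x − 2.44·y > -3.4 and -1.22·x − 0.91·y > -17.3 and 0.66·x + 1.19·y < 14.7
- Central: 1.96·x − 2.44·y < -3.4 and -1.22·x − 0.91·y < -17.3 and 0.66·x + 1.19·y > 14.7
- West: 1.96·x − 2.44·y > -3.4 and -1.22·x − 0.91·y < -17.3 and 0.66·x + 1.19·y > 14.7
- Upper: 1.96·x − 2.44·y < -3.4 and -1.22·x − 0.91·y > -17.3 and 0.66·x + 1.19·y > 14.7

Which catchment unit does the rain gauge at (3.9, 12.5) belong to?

Upper

1.96·3.9 − 2.44·12.5 = -22.856, which is < -3.4
-1.22·3.9 − 0.91·12.5 = -16.133, which is > -17.3
0.66·3.9 + 1.19·12.5 = 17.449, which is > 14.7
This sign pattern matches Upper.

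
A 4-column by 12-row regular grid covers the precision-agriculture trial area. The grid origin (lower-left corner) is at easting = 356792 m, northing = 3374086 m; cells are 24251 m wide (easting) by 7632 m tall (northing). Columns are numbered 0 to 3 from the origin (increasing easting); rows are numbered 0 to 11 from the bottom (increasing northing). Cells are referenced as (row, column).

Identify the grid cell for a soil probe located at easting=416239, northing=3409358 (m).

(4, 2)

Column index: ⌊(416239 − 356792) / 24251⌋ = ⌊2.451⌋ = 2
Row offset from origin: ⌊(3409358 − 3374086) / 7632⌋ = ⌊4.622⌋ = 4 → row 4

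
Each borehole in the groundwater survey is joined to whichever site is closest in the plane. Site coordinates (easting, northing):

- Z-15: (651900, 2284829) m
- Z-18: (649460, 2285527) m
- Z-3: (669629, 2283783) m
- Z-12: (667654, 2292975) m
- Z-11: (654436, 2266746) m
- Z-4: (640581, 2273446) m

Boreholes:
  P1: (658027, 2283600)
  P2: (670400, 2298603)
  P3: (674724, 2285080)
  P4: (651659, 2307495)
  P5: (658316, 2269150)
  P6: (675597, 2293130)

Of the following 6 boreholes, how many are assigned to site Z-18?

P1 → Z-15
P2 → Z-12
P3 → Z-3
P4 → Z-12
P5 → Z-11
P6 → Z-12
0 of the 6 go to Z-18.

0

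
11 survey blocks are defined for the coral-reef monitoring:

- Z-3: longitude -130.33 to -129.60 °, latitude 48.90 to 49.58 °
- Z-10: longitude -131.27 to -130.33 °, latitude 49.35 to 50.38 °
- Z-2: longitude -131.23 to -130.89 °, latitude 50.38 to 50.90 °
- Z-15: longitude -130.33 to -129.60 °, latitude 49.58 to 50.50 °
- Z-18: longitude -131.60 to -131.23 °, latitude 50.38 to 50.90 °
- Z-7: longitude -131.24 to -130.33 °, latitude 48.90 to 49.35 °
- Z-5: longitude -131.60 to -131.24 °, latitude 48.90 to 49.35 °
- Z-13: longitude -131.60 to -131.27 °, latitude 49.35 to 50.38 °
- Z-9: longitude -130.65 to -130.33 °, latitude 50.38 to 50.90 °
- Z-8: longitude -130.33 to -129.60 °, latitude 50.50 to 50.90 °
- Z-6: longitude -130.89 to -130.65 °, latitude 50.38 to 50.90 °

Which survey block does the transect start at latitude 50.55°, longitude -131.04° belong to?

Z-2

The point has longitude = -131.04 and latitude = 50.55.
Only Z-2 satisfies -131.23 ≤ longitude ≤ -130.89 and 50.38 ≤ latitude ≤ 50.90.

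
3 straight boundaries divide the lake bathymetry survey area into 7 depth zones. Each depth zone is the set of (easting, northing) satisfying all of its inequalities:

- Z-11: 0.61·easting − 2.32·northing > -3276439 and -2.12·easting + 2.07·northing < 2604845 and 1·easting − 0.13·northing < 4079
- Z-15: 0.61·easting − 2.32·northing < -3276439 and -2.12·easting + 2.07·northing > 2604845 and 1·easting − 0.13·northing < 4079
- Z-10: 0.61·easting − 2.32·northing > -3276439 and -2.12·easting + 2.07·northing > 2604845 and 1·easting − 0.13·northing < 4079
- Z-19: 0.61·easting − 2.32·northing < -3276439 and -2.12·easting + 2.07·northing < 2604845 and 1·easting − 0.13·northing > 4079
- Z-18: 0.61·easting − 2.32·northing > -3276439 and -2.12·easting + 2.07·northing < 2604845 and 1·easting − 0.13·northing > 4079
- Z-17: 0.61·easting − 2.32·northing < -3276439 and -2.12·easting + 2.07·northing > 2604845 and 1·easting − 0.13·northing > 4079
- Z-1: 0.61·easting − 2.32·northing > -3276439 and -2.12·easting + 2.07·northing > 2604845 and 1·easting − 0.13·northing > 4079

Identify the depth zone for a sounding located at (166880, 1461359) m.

0.61·166880 − 2.32·1461359 = -3288556.080, which is < -3276439
-2.12·166880 + 2.07·1461359 = 2671227.530, which is > 2604845
1·166880 − 0.13·1461359 = -23096.670, which is < 4079
This sign pattern matches Z-15.

Z-15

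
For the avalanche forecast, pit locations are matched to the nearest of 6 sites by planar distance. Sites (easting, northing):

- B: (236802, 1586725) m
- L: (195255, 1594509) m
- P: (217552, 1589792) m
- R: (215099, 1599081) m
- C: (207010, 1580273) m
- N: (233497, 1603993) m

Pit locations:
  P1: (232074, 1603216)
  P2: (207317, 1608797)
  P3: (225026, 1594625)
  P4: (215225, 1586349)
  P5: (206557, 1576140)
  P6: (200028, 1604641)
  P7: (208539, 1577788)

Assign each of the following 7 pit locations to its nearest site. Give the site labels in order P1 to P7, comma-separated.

N, R, P, P, C, L, C

P1 → N (d²=2628658.00)
P2 → R (d²=154960180.00)
P3 → P (d²=79218565.00)
P4 → P (d²=17269178.00)
P5 → C (d²=17286898.00)
P6 → L (d²=125438953.00)
P7 → C (d²=8513066.00)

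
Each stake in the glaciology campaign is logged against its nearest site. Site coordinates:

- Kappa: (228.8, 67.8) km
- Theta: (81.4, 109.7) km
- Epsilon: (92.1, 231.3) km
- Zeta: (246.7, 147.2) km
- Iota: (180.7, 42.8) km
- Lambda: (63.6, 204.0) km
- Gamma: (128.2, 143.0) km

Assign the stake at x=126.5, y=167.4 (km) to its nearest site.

Squared distances to each site:
Kappa: 20385.450; Theta: 5363.300; Epsilon: 5266.570; Zeta: 14856.080; Iota: 18462.800; Lambda: 5295.970; Gamma: 598.250.
Minimum at Gamma.

Gamma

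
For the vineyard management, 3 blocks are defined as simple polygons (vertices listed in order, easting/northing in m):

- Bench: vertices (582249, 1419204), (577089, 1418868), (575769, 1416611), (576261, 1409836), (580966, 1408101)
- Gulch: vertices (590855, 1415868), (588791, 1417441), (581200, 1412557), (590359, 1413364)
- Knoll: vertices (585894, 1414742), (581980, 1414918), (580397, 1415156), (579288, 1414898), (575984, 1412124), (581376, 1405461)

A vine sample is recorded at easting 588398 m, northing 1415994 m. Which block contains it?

Cast a ray rightward from (588398, 1415994). For each polygon, the edges (by vertex number in listed order) whose endpoints lie on opposite sides of northing = 1415994, where each meets that height, and whether that is right or left of the point:
Bench: 3–4 at easting≈575813.8 (left), 5–1 at easting≈581878.1 (left) → 0 crossings.
Gulch: 1–2 at easting≈590689.7 (right), 2–3 at easting≈586542.0 (left) → 1 crossing.
Knoll: no edge straddles that height → 0 crossings.
Only Gulch has an odd count, so the point is inside Gulch.

Gulch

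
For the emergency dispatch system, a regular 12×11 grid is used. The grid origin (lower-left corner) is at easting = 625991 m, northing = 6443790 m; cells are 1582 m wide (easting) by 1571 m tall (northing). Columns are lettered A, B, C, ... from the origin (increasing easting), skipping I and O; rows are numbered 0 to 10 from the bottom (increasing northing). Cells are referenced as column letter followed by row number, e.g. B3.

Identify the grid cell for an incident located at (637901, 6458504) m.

Column index: ⌊(637901 − 625991) / 1582⌋ = ⌊7.528⌋ = 7 → column H
Row offset from origin: ⌊(6458504 − 6443790) / 1571⌋ = ⌊9.366⌋ = 9 → row 9

H9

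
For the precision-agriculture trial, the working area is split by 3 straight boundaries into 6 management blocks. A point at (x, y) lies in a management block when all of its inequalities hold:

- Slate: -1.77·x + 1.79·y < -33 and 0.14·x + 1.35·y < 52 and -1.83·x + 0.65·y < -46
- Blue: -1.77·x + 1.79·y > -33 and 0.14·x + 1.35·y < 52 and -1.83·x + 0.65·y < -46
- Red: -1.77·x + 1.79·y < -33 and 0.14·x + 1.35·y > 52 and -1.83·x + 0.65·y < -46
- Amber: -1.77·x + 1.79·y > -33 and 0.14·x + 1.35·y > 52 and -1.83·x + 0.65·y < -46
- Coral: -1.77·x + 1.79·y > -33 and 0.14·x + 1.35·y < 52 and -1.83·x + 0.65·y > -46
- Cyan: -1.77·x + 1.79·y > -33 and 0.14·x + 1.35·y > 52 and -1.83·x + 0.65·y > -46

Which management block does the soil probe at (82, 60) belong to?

-1.77·82 + 1.79·60 = -37.740, which is < -33
0.14·82 + 1.35·60 = 92.480, which is > 52
-1.83·82 + 0.65·60 = -111.060, which is < -46
This sign pattern matches Red.

Red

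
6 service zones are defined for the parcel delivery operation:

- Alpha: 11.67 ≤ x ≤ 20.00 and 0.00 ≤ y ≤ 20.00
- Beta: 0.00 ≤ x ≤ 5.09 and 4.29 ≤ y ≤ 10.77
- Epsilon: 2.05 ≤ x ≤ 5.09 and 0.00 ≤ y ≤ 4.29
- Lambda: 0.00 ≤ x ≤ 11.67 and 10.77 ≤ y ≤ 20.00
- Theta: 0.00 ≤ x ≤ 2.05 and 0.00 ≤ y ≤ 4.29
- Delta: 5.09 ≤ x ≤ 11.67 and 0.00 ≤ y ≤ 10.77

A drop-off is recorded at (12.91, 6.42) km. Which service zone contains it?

Alpha

The point has x = 12.91 and y = 6.42.
Only Alpha satisfies 11.67 ≤ x ≤ 20.00 and 0.00 ≤ y ≤ 20.00.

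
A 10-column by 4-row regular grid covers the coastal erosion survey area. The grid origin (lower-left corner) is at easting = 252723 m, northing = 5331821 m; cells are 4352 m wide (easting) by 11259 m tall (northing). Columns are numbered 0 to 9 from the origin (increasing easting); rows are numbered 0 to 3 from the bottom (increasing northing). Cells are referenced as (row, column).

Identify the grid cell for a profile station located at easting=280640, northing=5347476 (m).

Column index: ⌊(280640 − 252723) / 4352⌋ = ⌊6.415⌋ = 6
Row offset from origin: ⌊(5347476 − 5331821) / 11259⌋ = ⌊1.390⌋ = 1 → row 1

(1, 6)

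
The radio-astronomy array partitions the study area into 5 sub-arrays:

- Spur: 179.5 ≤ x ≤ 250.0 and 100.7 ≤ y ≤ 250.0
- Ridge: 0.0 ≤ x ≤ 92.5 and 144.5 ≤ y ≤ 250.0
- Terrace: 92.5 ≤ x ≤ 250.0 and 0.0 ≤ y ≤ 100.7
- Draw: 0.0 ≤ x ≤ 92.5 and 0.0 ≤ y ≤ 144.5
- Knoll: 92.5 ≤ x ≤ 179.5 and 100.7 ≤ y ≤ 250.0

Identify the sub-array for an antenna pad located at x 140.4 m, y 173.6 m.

The point has x = 140.4 and y = 173.6.
Only Knoll satisfies 92.5 ≤ x ≤ 179.5 and 100.7 ≤ y ≤ 250.0.

Knoll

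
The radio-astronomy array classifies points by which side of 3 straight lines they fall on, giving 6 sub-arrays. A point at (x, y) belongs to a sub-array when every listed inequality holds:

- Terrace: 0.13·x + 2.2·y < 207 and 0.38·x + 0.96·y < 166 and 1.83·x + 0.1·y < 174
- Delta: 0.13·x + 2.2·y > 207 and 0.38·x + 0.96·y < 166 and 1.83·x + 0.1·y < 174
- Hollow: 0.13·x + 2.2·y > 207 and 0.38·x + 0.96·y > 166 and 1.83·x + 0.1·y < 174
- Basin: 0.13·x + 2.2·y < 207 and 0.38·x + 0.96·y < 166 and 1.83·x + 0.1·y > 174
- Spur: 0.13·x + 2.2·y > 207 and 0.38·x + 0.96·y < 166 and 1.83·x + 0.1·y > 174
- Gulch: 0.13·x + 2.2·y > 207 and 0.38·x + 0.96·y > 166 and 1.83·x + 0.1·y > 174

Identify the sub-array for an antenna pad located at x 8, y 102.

Delta

0.13·8 + 2.2·102 = 225.440, which is > 207
0.38·8 + 0.96·102 = 100.960, which is < 166
1.83·8 + 0.1·102 = 24.840, which is < 174
This sign pattern matches Delta.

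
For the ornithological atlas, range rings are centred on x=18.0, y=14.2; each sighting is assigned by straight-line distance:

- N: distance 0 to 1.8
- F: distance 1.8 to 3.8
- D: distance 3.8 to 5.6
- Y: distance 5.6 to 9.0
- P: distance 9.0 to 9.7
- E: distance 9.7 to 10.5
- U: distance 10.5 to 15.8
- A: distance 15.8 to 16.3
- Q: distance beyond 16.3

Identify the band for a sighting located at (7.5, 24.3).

U

Distance = √((7.5−18.0)² + (24.3−14.2)²) = √(110.250 + 102.010) = 14.569.
10.5 ≤ 14.569 < 15.8 → U.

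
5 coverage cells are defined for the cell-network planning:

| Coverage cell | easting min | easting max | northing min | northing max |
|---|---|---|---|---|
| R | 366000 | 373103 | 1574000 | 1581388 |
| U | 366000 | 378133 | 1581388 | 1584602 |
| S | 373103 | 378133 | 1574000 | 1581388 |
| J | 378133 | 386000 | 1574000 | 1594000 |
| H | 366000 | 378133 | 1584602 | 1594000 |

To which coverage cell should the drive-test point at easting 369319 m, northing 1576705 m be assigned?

R

The point has easting = 369319 and northing = 1576705.
Only R satisfies 366000 ≤ easting ≤ 373103 and 1574000 ≤ northing ≤ 1581388.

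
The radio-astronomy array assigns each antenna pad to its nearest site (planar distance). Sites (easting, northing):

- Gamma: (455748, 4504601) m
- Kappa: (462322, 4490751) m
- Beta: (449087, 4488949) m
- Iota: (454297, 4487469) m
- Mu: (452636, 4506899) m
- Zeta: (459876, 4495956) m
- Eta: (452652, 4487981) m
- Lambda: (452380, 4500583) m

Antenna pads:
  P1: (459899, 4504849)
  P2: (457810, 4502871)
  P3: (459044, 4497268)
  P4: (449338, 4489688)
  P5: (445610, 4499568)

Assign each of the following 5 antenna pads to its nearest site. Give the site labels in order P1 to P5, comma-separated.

Gamma, Gamma, Zeta, Beta, Lambda

P1 → Gamma (d²=17292305.00)
P2 → Gamma (d²=7244744.00)
P3 → Zeta (d²=2413568.00)
P4 → Beta (d²=609122.00)
P5 → Lambda (d²=46863125.00)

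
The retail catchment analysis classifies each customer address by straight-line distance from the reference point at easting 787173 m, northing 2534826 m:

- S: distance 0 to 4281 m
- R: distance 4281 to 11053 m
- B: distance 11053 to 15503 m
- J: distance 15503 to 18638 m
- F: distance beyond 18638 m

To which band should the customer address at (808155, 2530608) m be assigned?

F

Distance = √((808155−787173)² + (2530608−2534826)²) = √(440244324.000 + 17791524.000) = 21401.772 m.
18638 ≤ 21401.772 < ∞ → F.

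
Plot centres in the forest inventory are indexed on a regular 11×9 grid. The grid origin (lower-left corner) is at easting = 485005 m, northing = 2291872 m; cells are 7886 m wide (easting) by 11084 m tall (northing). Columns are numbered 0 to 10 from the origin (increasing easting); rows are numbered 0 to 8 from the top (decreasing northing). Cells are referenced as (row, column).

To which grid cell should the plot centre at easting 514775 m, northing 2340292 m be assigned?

Column index: ⌊(514775 − 485005) / 7886⌋ = ⌊3.775⌋ = 3
Row offset from origin: ⌊(2340292 − 2291872) / 11084⌋ = ⌊4.368⌋ = 4 → row 4 (counted from top)

(4, 3)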